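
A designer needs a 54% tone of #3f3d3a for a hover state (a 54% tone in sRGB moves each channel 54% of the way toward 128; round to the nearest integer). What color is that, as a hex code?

#3f3d3a is rgb(63, 61, 58).
Per channel, c → c + 0.54(128 − c):
  R: 63 + 0.54×(128−63) = 63 + 35.1 = 98.1 → 98
  G: 61 + 0.54×(128−61) = 61 + 36.18 = 97.18 → 97
  B: 58 + 37.8 = 95.8 → 96
rgb(98, 97, 96) = #626160.

#626160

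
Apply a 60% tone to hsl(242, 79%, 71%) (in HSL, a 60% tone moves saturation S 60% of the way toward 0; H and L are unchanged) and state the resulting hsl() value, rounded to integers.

hsl(242, 32%, 71%)

S moves 60% from 79 toward 0: 79 − 47.4 = 31.6 → 32.
H and L are unchanged.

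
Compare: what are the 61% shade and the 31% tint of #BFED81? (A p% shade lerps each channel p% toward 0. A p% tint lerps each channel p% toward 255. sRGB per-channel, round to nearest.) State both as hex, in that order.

#BFED81 is rgb(191, 237, 129).
61% shade:
  R: 191 − 116.51 = 74.49 → 74
  G: 237 + 0.61×(0−237) = 237 − 144.57 = 92.43 → 92
  B: 129 − 78.69 = 50.31 → 50
  → #4A5C32
31% tint:
  R: 191 + 0.31×(255−191) = 191 + 19.84 = 210.84 → 211
  G: 237 + 5.58 = 242.58 → 243
  B: 129 + 0.31×(255−129) = 129 + 39.06 = 168.06 → 168
  → #D3F3A8

#4A5C32, #D3F3A8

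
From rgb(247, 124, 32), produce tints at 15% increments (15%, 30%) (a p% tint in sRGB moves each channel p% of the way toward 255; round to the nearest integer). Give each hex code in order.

15%: (247 + 1.2 = 248.2→248, 124 + 19.65 = 143.65→144, 32 + 33.45 = 65.45→65) → #F89041
30%: (247 + 2.4 = 249.4→249, 124 + 39.3 = 163.3→163, 32 + 66.9 = 98.9→99) → #F9A363

#F89041, #F9A363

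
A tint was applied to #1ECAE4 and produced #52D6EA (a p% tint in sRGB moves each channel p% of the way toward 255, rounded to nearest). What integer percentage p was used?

#1ECAE4 is rgb(30, 202, 228); #52D6EA is rgb(82, 214, 234).
On the R channel (widest range): 82 ≈ 30 + (p/100)(255 − 30), so p ≈ 100×(82 − 30)/(255 − 30) = 5200/225 = 23.11.
p = 23 reproduces all three channels after rounding.

23%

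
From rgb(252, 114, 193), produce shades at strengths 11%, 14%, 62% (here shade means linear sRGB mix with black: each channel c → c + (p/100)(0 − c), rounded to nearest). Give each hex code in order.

11%: (252 − 27.72 = 224.28→224, 114 − 12.54 = 101.46→101, 193 − 21.23 = 171.77→172) → #e065ac
14%: (252 − 35.28 = 216.72→217, 114 − 15.96 = 98.04→98, 193 − 27.02 = 165.98→166) → #d962a6
62%: (252 − 156.24 = 95.76→96, 114 − 70.68 = 43.32→43, 193 − 119.66 = 73.34→73) → #602b49

#e065ac, #d962a6, #602b49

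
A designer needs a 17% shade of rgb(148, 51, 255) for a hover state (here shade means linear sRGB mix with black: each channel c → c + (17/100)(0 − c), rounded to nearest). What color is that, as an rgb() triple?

rgb(123, 42, 212)

Per channel, c → c + 0.17(0 − c):
  R: 148 − 25.16 = 122.84 → 123
  G: 51 − 8.67 = 42.33 → 42
  B: 255 − 43.35 = 211.65 → 212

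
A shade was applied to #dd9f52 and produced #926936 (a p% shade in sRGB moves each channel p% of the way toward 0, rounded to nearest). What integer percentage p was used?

34%

#dd9f52 is rgb(221, 159, 82); #926936 is rgb(146, 105, 54).
On the R channel (widest range): 146 ≈ 221 + (p/100)(0 − 221), so p ≈ 100×(146 − 221)/(0 − 221) = -7500/-221 = 33.94.
p = 34 reproduces all three channels after rounding.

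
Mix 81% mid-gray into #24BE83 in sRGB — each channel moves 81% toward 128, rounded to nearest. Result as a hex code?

#24BE83 is rgb(36, 190, 131).
Per channel, c → c + 0.81(128 − c):
  R: 36 + 0.81×(128−36) = 36 + 74.52 = 110.52 → 111
  G: 190 + 0.81×(128−190) = 190 − 50.22 = 139.78 → 140
  B: 131 − 2.43 = 128.57 → 129
rgb(111, 140, 129) = #6F8C81.

#6F8C81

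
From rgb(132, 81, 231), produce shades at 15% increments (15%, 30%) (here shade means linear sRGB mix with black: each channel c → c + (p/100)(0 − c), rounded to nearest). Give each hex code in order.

#7045C4, #5C39A2

15%: (132 − 19.8 = 112.2→112, 81 − 12.15 = 68.85→69, 231 − 34.65 = 196.35→196) → #7045C4
30%: (132 − 39.6 = 92.4→92, 81 − 24.3 = 56.7→57, 231 − 69.3 = 161.7→162) → #5C39A2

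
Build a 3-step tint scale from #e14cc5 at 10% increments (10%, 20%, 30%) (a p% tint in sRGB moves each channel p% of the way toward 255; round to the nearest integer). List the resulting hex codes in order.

#e14cc5 is rgb(225, 76, 197).
10%: (225 + 3 = 228→228, 76 + 17.9 = 93.9→94, 197 + 5.8 = 202.8→203) → #e45ecb
20%: (225 + 6 = 231→231, 76 + 35.8 = 111.8→112, 197 + 11.6 = 208.6→209) → #e770d1
30%: (225 + 9 = 234→234, 76 + 53.7 = 129.7→130, 197 + 17.4 = 214.4→214) → #ea82d6

#e45ecb, #e770d1, #ea82d6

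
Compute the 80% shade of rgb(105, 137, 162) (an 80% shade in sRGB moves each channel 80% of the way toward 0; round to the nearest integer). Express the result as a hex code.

#151B20

Lerp each channel 80% toward 0:
  R: 105 − 84 = 21 → 21
  G: 137 − 109.6 = 27.4 → 27
  B: 162 + 0.8×(0−162) = 162 − 129.6 = 32.4 → 32
rgb(21, 27, 32) = #151B20.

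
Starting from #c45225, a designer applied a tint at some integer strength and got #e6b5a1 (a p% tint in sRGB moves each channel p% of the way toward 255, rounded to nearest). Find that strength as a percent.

57%

#c45225 is rgb(196, 82, 37); #e6b5a1 is rgb(230, 181, 161).
On the B channel (widest range): 161 ≈ 37 + (p/100)(255 − 37), so p ≈ 100×(161 − 37)/(255 − 37) = 12400/218 = 56.88.
p = 57 reproduces all three channels after rounding.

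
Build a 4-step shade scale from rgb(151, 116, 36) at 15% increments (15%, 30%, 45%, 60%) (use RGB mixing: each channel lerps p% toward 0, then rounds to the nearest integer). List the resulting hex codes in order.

15%: (151 − 22.65 = 128.35→128, 116 − 17.4 = 98.6→99, 36 − 5.4 = 30.6→31) → #80631F
30%: (151 − 45.3 = 105.7→106, 116 − 34.8 = 81.2→81, 36 − 10.8 = 25.2→25) → #6A5119
45%: (151 − 67.95 = 83.05→83, 116 − 52.2 = 63.8→64, 36 − 16.2 = 19.8→20) → #534014
60%: (151 − 90.6 = 60.4→60, 116 − 69.6 = 46.4→46, 36 − 21.6 = 14.4→14) → #3C2E0E

#80631F, #6A5119, #534014, #3C2E0E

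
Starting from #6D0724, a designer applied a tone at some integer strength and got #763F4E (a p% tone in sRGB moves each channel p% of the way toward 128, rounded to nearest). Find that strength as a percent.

#6D0724 is rgb(109, 7, 36); #763F4E is rgb(118, 63, 78).
On the G channel (widest range): 63 ≈ 7 + (p/100)(128 − 7), so p ≈ 100×(63 − 7)/(128 − 7) = 5600/121 = 46.28.
p = 46 reproduces all three channels after rounding.

46%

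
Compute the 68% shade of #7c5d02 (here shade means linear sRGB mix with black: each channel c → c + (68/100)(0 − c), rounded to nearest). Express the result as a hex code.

#7c5d02 is rgb(124, 93, 2).
A 68% shade moves each channel 68% toward 0:
  R: 124 − 84.32 = 39.68 → 40
  G: 93 − 63.24 = 29.76 → 30
  B: 2 − 1.36 = 0.64 → 1
rgb(40, 30, 1) = #281e01.

#281e01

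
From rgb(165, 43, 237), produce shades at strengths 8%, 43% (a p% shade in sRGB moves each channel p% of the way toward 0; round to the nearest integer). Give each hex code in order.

8%: (165 − 13.2 = 151.8→152, 43 − 3.44 = 39.56→40, 237 − 18.96 = 218.04→218) → #9828DA
43%: (165 − 70.95 = 94.05→94, 43 − 18.49 = 24.51→25, 237 − 101.91 = 135.09→135) → #5E1987

#9828DA, #5E1987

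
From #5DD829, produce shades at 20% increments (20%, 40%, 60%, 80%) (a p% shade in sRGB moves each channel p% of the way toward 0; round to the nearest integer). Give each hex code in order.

#4AAD21, #388219, #255610, #132B08

#5DD829 is rgb(93, 216, 41).
20%: (93 − 18.6 = 74.4→74, 216 − 43.2 = 172.8→173, 41 − 8.2 = 32.8→33) → #4AAD21
40%: (93 − 37.2 = 55.8→56, 216 − 86.4 = 129.6→130, 41 − 16.4 = 24.6→25) → #388219
60%: (93 − 55.8 = 37.2→37, 216 − 129.6 = 86.4→86, 41 − 24.6 = 16.4→16) → #255610
80%: (93 − 74.4 = 18.6→19, 216 − 172.8 = 43.2→43, 41 − 32.8 = 8.2→8) → #132B08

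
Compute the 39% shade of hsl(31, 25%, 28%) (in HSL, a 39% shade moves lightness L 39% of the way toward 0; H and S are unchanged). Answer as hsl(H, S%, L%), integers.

L moves 39% from 28 toward 0: 28 − 10.92 = 17.08 → 17.
H and S are unchanged.

hsl(31, 25%, 17%)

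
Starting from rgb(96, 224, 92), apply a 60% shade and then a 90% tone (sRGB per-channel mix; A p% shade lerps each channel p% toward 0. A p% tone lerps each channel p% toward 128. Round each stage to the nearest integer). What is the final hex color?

#777C77

A 60% shade moves each channel 60% toward 0:
  R: 96 − 57.6 = 38.4 → 38
  G: 224 − 134.4 = 89.6 → 90
  B: 92 − 55.2 = 36.8 → 37
After the shade: rgb(38, 90, 37) = #265A25.
Per channel, c → c + 0.9(128 − c):
  R: 38 + 81 = 119 → 119
  G: 90 + 0.9×(128−90) = 90 + 34.2 = 124.2 → 124
  B: 37 + 0.9×(128−37) = 37 + 81.9 = 118.9 → 119
rgb(119, 124, 119) = #777C77.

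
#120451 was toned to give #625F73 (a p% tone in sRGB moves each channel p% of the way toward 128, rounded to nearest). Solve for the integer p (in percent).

#120451 is rgb(18, 4, 81); #625F73 is rgb(98, 95, 115).
On the G channel (widest range): 95 ≈ 4 + (p/100)(128 − 4), so p ≈ 100×(95 − 4)/(128 − 4) = 9100/124 = 73.39.
p = 73 reproduces all three channels after rounding.

73%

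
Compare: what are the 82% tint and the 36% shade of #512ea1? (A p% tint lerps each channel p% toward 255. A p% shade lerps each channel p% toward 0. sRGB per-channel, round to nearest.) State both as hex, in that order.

#e0d9ee, #341d67

#512ea1 is rgb(81, 46, 161).
82% tint:
  R: 81 + 0.82×(255−81) = 81 + 142.68 = 223.68 → 224
  G: 46 + 171.38 = 217.38 → 217
  B: 161 + 77.08 = 238.08 → 238
  → #e0d9ee
36% shade:
  R: 81 − 29.16 = 51.84 → 52
  G: 46 − 16.56 = 29.44 → 29
  B: 161 − 57.96 = 103.04 → 103
  → #341d67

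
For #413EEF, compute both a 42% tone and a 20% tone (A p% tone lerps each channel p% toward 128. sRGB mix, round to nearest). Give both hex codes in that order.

#5B5AC0, #4E4BD9

#413EEF is rgb(65, 62, 239).
42% tone:
  R: 65 + 0.42×(128−65) = 65 + 26.46 = 91.46 → 91
  G: 62 + 0.42×(128−62) = 62 + 27.72 = 89.72 → 90
  B: 239 − 46.62 = 192.38 → 192
  → #5B5AC0
20% tone:
  R: 65 + 12.6 = 77.6 → 78
  G: 62 + 13.2 = 75.2 → 75
  B: 239 + 0.2×(128−239) = 239 − 22.2 = 216.8 → 217
  → #4E4BD9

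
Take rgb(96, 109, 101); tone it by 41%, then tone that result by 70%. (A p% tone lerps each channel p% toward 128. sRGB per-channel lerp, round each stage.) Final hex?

#7a7d7b

A 41% tone moves each channel 41% toward 128:
  R: 96 + 13.12 = 109.12 → 109
  G: 109 + 0.41×(128−109) = 109 + 7.79 = 116.79 → 117
  B: 101 + 11.07 = 112.07 → 112
After the tone: rgb(109, 117, 112) = #6d7570.
Lerp each channel 70% toward 128:
  R: 109 + 0.7×(128−109) = 109 + 13.3 = 122.3 → 122
  G: 117 + 7.7 = 124.7 → 125
  B: 112 + 0.7×(128−112) = 112 + 11.2 = 123.2 → 123
rgb(122, 125, 123) = #7a7d7b.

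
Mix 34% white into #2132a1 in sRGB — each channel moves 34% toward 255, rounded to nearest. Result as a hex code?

#6c78c1

#2132a1 is rgb(33, 50, 161).
Per channel, c → c + 0.34(255 − c):
  R: 33 + 75.48 = 108.48 → 108
  G: 50 + 0.34×(255−50) = 50 + 69.7 = 119.7 → 120
  B: 161 + 31.96 = 192.96 → 193
rgb(108, 120, 193) = #6c78c1.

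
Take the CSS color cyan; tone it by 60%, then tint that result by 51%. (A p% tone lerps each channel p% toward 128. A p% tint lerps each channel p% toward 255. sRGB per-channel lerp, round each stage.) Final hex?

#a8dada

CSS cyan is rgb(0, 255, 255).
Per channel, c → c + 0.6(128 − c):
  R: 0 + 0.6×(128−0) = 0 + 76.8 = 76.8 → 77
  G: 255 − 76.2 = 178.8 → 179
  B: 255 − 76.2 = 178.8 → 179
After the tone: rgb(77, 179, 179) = #4db3b3.
Per channel, c → c + 0.51(255 − c):
  R: 77 + 0.51×(255−77) = 77 + 90.78 = 167.78 → 168
  G: 179 + 0.51×(255−179) = 179 + 38.76 = 217.76 → 218
  B: 179 + 0.51×(255−179) = 179 + 38.76 = 217.76 → 218
rgb(168, 218, 218) = #a8dada.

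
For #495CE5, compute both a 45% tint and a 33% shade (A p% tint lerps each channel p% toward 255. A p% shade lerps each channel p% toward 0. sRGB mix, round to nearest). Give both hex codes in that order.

#9BA5F1, #313E99

#495CE5 is rgb(73, 92, 229).
45% tint:
  R: 73 + 0.45×(255−73) = 73 + 81.9 = 154.9 → 155
  G: 92 + 73.35 = 165.35 → 165
  B: 229 + 11.7 = 240.7 → 241
  → #9BA5F1
33% shade:
  R: 73 + 0.33×(0−73) = 73 − 24.09 = 48.91 → 49
  G: 92 − 30.36 = 61.64 → 62
  B: 229 − 75.57 = 153.43 → 153
  → #313E99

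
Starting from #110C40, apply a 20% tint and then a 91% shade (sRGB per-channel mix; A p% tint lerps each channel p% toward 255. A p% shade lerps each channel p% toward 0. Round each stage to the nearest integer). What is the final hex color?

#060509

#110C40 is rgb(17, 12, 64).
Per channel, c → c + 0.2(255 − c):
  R: 17 + 0.2×(255−17) = 17 + 47.6 = 64.6 → 65
  G: 12 + 48.6 = 60.6 → 61
  B: 64 + 38.2 = 102.2 → 102
After the tint: rgb(65, 61, 102) = #413D66.
Per channel, c → c + 0.91(0 − c):
  R: 65 + 0.91×(0−65) = 65 − 59.15 = 5.85 → 6
  G: 61 + 0.91×(0−61) = 61 − 55.51 = 5.49 → 5
  B: 102 + 0.91×(0−102) = 102 − 92.82 = 9.18 → 9
rgb(6, 5, 9) = #060509.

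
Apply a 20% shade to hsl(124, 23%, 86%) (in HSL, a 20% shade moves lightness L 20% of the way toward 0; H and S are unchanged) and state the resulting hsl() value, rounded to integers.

L moves 20% from 86 toward 0: 86 − 17.2 = 68.8 → 69.
H and S are unchanged.

hsl(124, 23%, 69%)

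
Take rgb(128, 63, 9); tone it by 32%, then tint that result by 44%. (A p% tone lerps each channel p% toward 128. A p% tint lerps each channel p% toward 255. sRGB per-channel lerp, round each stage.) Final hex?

#B89F8B

A 32% tone moves each channel 32% toward 128:
  R: 128 + 0.32×(128−128) = 128 + 0 = 128 → 128
  G: 63 + 0.32×(128−63) = 63 + 20.8 = 83.8 → 84
  B: 9 + 38.08 = 47.08 → 47
After the tone: rgb(128, 84, 47) = #80542F.
Per channel, c → c + 0.44(255 − c):
  R: 128 + 0.44×(255−128) = 128 + 55.88 = 183.88 → 184
  G: 84 + 75.24 = 159.24 → 159
  B: 47 + 91.52 = 138.52 → 139
rgb(184, 159, 139) = #B89F8B.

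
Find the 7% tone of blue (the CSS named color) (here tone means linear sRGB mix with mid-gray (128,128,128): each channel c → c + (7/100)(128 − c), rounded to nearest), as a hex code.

CSS blue is rgb(0, 0, 255).
Lerp each channel 7% toward 128:
  R: 0 + 0.07×(128−0) = 0 + 8.96 = 8.96 → 9
  G: 0 + 8.96 = 8.96 → 9
  B: 255 + 0.07×(128−255) = 255 − 8.89 = 246.11 → 246
rgb(9, 9, 246) = #0909f6.

#0909f6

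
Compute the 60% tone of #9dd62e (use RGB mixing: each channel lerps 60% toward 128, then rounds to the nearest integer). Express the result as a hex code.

#8ca25f

#9dd62e is rgb(157, 214, 46).
A 60% tone moves each channel 60% toward 128:
  R: 157 + 0.6×(128−157) = 157 − 17.4 = 139.6 → 140
  G: 214 + 0.6×(128−214) = 214 − 51.6 = 162.4 → 162
  B: 46 + 49.2 = 95.2 → 95
rgb(140, 162, 95) = #8ca25f.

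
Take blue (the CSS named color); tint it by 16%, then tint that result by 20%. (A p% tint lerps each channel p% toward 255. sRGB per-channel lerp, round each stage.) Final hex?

CSS blue is rgb(0, 0, 255).
A 16% tint moves each channel 16% toward 255:
  R: 0 + 0.16×(255−0) = 0 + 40.8 = 40.8 → 41
  G: 0 + 40.8 = 40.8 → 41
  B: 255 + 0.16×(255−255) = 255 + 0 = 255 → 255
After the tint: rgb(41, 41, 255) = #2929FF.
Per channel, c → c + 0.2(255 − c):
  R: 41 + 42.8 = 83.8 → 84
  G: 41 + 42.8 = 83.8 → 84
  B: 255 + 0 = 255 → 255
rgb(84, 84, 255) = #5454FF.

#5454FF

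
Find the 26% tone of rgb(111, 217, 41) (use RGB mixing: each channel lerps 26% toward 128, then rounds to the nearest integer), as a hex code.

Per channel, c → c + 0.26(128 − c):
  R: 111 + 0.26×(128−111) = 111 + 4.42 = 115.42 → 115
  G: 217 + 0.26×(128−217) = 217 − 23.14 = 193.86 → 194
  B: 41 + 22.62 = 63.62 → 64
rgb(115, 194, 64) = #73C240.

#73C240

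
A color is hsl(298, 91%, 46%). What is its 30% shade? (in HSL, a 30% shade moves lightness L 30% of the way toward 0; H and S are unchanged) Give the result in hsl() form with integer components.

L moves 30% from 46 toward 0: 46 − 13.8 = 32.2 → 32.
H and S are unchanged.

hsl(298, 91%, 32%)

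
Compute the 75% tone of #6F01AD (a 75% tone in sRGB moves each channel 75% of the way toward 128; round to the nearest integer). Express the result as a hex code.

#6F01AD is rgb(111, 1, 173).
Per channel, c → c + 0.75(128 − c):
  R: 111 + 0.75×(128−111) = 111 + 12.75 = 123.75 → 124
  G: 1 + 95.25 = 96.25 → 96
  B: 173 + 0.75×(128−173) = 173 − 33.75 = 139.25 → 139
rgb(124, 96, 139) = #7C608B.

#7C608B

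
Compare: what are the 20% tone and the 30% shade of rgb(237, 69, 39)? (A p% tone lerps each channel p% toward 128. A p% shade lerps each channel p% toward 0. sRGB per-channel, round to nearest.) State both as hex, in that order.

20% tone:
  R: 237 + 0.2×(128−237) = 237 − 21.8 = 215.2 → 215
  G: 69 + 11.8 = 80.8 → 81
  B: 39 + 0.2×(128−39) = 39 + 17.8 = 56.8 → 57
  → #d75139
30% shade:
  R: 237 − 71.1 = 165.9 → 166
  G: 69 − 20.7 = 48.3 → 48
  B: 39 − 11.7 = 27.3 → 27
  → #a6301b

#d75139, #a6301b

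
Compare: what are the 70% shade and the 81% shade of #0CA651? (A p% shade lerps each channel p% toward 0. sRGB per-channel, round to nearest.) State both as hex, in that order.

#0CA651 is rgb(12, 166, 81).
70% shade:
  R: 12 + 0.7×(0−12) = 12 − 8.4 = 3.6 → 4
  G: 166 + 0.7×(0−166) = 166 − 116.2 = 49.8 → 50
  B: 81 − 56.7 = 24.3 → 24
  → #043218
81% shade:
  R: 12 + 0.81×(0−12) = 12 − 9.72 = 2.28 → 2
  G: 166 + 0.81×(0−166) = 166 − 134.46 = 31.54 → 32
  B: 81 − 65.61 = 15.39 → 15
  → #02200F

#043218, #02200F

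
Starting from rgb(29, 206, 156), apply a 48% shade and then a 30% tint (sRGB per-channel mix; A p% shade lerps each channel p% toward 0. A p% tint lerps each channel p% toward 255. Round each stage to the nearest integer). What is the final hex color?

#579785

Per channel, c → c + 0.48(0 − c):
  R: 29 − 13.92 = 15.08 → 15
  G: 206 + 0.48×(0−206) = 206 − 98.88 = 107.12 → 107
  B: 156 + 0.48×(0−156) = 156 − 74.88 = 81.12 → 81
After the shade: rgb(15, 107, 81) = #0f6b51.
Per channel, c → c + 0.3(255 − c):
  R: 15 + 0.3×(255−15) = 15 + 72 = 87 → 87
  G: 107 + 44.4 = 151.4 → 151
  B: 81 + 0.3×(255−81) = 81 + 52.2 = 133.2 → 133
rgb(87, 151, 133) = #579785.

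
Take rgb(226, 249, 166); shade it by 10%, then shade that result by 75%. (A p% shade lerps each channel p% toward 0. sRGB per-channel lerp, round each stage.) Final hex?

A 10% shade moves each channel 10% toward 0:
  R: 226 + 0.1×(0−226) = 226 − 22.6 = 203.4 → 203
  G: 249 + 0.1×(0−249) = 249 − 24.9 = 224.1 → 224
  B: 166 − 16.6 = 149.4 → 149
After the shade: rgb(203, 224, 149) = #CBE095.
A 75% shade moves each channel 75% toward 0:
  R: 203 + 0.75×(0−203) = 203 − 152.25 = 50.75 → 51
  G: 224 − 168 = 56 → 56
  B: 149 − 111.75 = 37.25 → 37
rgb(51, 56, 37) = #333825.

#333825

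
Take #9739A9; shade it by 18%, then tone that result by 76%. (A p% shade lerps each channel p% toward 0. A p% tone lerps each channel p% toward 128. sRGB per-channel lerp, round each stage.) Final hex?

#9739A9 is rgb(151, 57, 169).
Per channel, c → c + 0.18(0 − c):
  R: 151 − 27.18 = 123.82 → 124
  G: 57 − 10.26 = 46.74 → 47
  B: 169 − 30.42 = 138.58 → 139
After the shade: rgb(124, 47, 139) = #7C2F8B.
Lerp each channel 76% toward 128:
  R: 124 + 0.76×(128−124) = 124 + 3.04 = 127.04 → 127
  G: 47 + 61.56 = 108.56 → 109
  B: 139 + 0.76×(128−139) = 139 − 8.36 = 130.64 → 131
rgb(127, 109, 131) = #7F6D83.

#7F6D83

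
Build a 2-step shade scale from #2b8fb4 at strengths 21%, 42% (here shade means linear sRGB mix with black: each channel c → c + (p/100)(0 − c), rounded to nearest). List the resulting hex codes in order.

#2b8fb4 is rgb(43, 143, 180).
21%: (43 − 9.03 = 33.97→34, 143 − 30.03 = 112.97→113, 180 − 37.8 = 142.2→142) → #22718e
42%: (43 − 18.06 = 24.94→25, 143 − 60.06 = 82.94→83, 180 − 75.6 = 104.4→104) → #195368

#22718e, #195368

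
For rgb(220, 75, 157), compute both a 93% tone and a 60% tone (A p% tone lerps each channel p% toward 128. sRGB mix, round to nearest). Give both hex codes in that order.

93% tone:
  R: 220 − 85.56 = 134.44 → 134
  G: 75 + 0.93×(128−75) = 75 + 49.29 = 124.29 → 124
  B: 157 + 0.93×(128−157) = 157 − 26.97 = 130.03 → 130
  → #867C82
60% tone:
  R: 220 − 55.2 = 164.8 → 165
  G: 75 + 0.6×(128−75) = 75 + 31.8 = 106.8 → 107
  B: 157 + 0.6×(128−157) = 157 − 17.4 = 139.6 → 140
  → #A56B8C

#867C82, #A56B8C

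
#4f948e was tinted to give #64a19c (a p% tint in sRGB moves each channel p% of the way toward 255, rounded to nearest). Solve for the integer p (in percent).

12%

#4f948e is rgb(79, 148, 142); #64a19c is rgb(100, 161, 156).
On the R channel (widest range): 100 ≈ 79 + (p/100)(255 − 79), so p ≈ 100×(100 − 79)/(255 − 79) = 2100/176 = 11.93.
p = 12 reproduces all three channels after rounding.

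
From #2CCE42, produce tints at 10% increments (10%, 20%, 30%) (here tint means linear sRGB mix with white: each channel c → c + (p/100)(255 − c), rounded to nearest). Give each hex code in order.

#41D355, #56D868, #6BDD7B

#2CCE42 is rgb(44, 206, 66).
10%: (44 + 21.1 = 65.1→65, 206 + 4.9 = 210.9→211, 66 + 18.9 = 84.9→85) → #41D355
20%: (44 + 42.2 = 86.2→86, 206 + 9.8 = 215.8→216, 66 + 37.8 = 103.8→104) → #56D868
30%: (44 + 63.3 = 107.3→107, 206 + 14.7 = 220.7→221, 66 + 56.7 = 122.7→123) → #6BDD7B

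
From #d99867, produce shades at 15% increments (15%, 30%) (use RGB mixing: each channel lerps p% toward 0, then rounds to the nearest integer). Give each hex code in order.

#b88158, #986a48

#d99867 is rgb(217, 152, 103).
15%: (217 − 32.55 = 184.45→184, 152 − 22.8 = 129.2→129, 103 − 15.45 = 87.55→88) → #b88158
30%: (217 − 65.1 = 151.9→152, 152 − 45.6 = 106.4→106, 103 − 30.9 = 72.1→72) → #986a48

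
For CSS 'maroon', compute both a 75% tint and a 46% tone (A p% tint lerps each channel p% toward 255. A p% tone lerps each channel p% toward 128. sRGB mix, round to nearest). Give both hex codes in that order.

CSS maroon is rgb(128, 0, 0).
75% tint:
  R: 128 + 0.75×(255−128) = 128 + 95.25 = 223.25 → 223
  G: 0 + 191.25 = 191.25 → 191
  B: 0 + 0.75×(255−0) = 0 + 191.25 = 191.25 → 191
  → #DFBFBF
46% tone:
  R: 128 + 0.46×(128−128) = 128 + 0 = 128 → 128
  G: 0 + 0.46×(128−0) = 0 + 58.88 = 58.88 → 59
  B: 0 + 0.46×(128−0) = 0 + 58.88 = 58.88 → 59
  → #803B3B

#DFBFBF, #803B3B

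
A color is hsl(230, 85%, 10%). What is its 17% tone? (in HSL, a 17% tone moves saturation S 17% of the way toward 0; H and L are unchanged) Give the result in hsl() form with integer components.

S moves 17% from 85 toward 0: 85 − 14.45 = 70.55 → 71.
H and L are unchanged.

hsl(230, 71%, 10%)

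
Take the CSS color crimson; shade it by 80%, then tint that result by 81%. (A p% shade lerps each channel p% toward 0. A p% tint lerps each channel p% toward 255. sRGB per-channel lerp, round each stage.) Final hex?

CSS crimson is rgb(220, 20, 60).
An 80% shade moves each channel 80% toward 0:
  R: 220 + 0.8×(0−220) = 220 − 176 = 44 → 44
  G: 20 − 16 = 4 → 4
  B: 60 + 0.8×(0−60) = 60 − 48 = 12 → 12
After the shade: rgb(44, 4, 12) = #2c040c.
Lerp each channel 81% toward 255:
  R: 44 + 170.91 = 214.91 → 215
  G: 4 + 0.81×(255−4) = 4 + 203.31 = 207.31 → 207
  B: 12 + 0.81×(255−12) = 12 + 196.83 = 208.83 → 209
rgb(215, 207, 209) = #d7cfd1.

#d7cfd1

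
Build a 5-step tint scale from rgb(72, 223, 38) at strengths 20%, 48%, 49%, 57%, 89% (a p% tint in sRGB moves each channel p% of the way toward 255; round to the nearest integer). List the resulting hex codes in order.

#6DE551, #A0EE8E, #A2EF90, #B0F1A2, #EBFBE7

20%: (72 + 36.6 = 108.6→109, 223 + 6.4 = 229.4→229, 38 + 43.4 = 81.4→81) → #6DE551
48%: (72 + 87.84 = 159.84→160, 223 + 15.36 = 238.36→238, 38 + 104.16 = 142.16→142) → #A0EE8E
49%: (72 + 89.67 = 161.67→162, 223 + 15.68 = 238.68→239, 38 + 106.33 = 144.33→144) → #A2EF90
57%: (72 + 104.31 = 176.31→176, 223 + 18.24 = 241.24→241, 38 + 123.69 = 161.69→162) → #B0F1A2
89%: (72 + 162.87 = 234.87→235, 223 + 28.48 = 251.48→251, 38 + 193.13 = 231.13→231) → #EBFBE7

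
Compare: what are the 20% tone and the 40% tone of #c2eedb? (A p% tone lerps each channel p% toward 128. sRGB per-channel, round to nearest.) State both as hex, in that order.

#b5d8c9, #a8c2b7

#c2eedb is rgb(194, 238, 219).
20% tone:
  R: 194 + 0.2×(128−194) = 194 − 13.2 = 180.8 → 181
  G: 238 − 22 = 216 → 216
  B: 219 − 18.2 = 200.8 → 201
  → #b5d8c9
40% tone:
  R: 194 + 0.4×(128−194) = 194 − 26.4 = 167.6 → 168
  G: 238 + 0.4×(128−238) = 238 − 44 = 194 → 194
  B: 219 + 0.4×(128−219) = 219 − 36.4 = 182.6 → 183
  → #a8c2b7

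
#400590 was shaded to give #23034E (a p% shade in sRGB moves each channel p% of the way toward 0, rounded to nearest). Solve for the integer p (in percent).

#400590 is rgb(64, 5, 144); #23034E is rgb(35, 3, 78).
On the B channel (widest range): 78 ≈ 144 + (p/100)(0 − 144), so p ≈ 100×(78 − 144)/(0 − 144) = -6600/-144 = 45.83.
p = 46 reproduces all three channels after rounding.

46%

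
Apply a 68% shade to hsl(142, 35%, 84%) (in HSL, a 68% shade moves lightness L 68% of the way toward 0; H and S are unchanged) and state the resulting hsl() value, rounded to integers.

L moves 68% from 84 toward 0: 84 − 57.12 = 26.88 → 27.
H and S are unchanged.

hsl(142, 35%, 27%)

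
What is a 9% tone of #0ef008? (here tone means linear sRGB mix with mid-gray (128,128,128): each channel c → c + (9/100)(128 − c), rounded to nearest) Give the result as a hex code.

#0ef008 is rgb(14, 240, 8).
Lerp each channel 9% toward 128:
  R: 14 + 10.26 = 24.26 → 24
  G: 240 − 10.08 = 229.92 → 230
  B: 8 + 0.09×(128−8) = 8 + 10.8 = 18.8 → 19
rgb(24, 230, 19) = #18e613.

#18e613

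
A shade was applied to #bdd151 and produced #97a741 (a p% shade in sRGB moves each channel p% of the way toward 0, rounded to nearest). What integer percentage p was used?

20%

#bdd151 is rgb(189, 209, 81); #97a741 is rgb(151, 167, 65).
On the G channel (widest range): 167 ≈ 209 + (p/100)(0 − 209), so p ≈ 100×(167 − 209)/(0 − 209) = -4200/-209 = 20.10.
p = 20 reproduces all three channels after rounding.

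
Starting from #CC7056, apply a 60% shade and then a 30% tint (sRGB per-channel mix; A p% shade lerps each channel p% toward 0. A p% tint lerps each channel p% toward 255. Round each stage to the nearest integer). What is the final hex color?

#CC7056 is rgb(204, 112, 86).
Lerp each channel 60% toward 0:
  R: 204 + 0.6×(0−204) = 204 − 122.4 = 81.6 → 82
  G: 112 + 0.6×(0−112) = 112 − 67.2 = 44.8 → 45
  B: 86 − 51.6 = 34.4 → 34
After the shade: rgb(82, 45, 34) = #522D22.
Per channel, c → c + 0.3(255 − c):
  R: 82 + 0.3×(255−82) = 82 + 51.9 = 133.9 → 134
  G: 45 + 0.3×(255−45) = 45 + 63 = 108 → 108
  B: 34 + 0.3×(255−34) = 34 + 66.3 = 100.3 → 100
rgb(134, 108, 100) = #866C64.

#866C64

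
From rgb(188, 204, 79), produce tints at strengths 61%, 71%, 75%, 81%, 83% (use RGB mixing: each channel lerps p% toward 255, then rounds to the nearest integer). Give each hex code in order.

#E5EBBA, #ECF0CC, #EEF2D3, #F2F5DE, #F4F6E1

61%: (188 + 40.87 = 228.87→229, 204 + 31.11 = 235.11→235, 79 + 107.36 = 186.36→186) → #E5EBBA
71%: (188 + 47.57 = 235.57→236, 204 + 36.21 = 240.21→240, 79 + 124.96 = 203.96→204) → #ECF0CC
75%: (188 + 50.25 = 238.25→238, 204 + 38.25 = 242.25→242, 79 + 132 = 211→211) → #EEF2D3
81%: (188 + 54.27 = 242.27→242, 204 + 41.31 = 245.31→245, 79 + 142.56 = 221.56→222) → #F2F5DE
83%: (188 + 55.61 = 243.61→244, 204 + 42.33 = 246.33→246, 79 + 146.08 = 225.08→225) → #F4F6E1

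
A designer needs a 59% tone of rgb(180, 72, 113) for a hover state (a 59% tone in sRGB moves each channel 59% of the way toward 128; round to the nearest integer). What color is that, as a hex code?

#95697a

Lerp each channel 59% toward 128:
  R: 180 + 0.59×(128−180) = 180 − 30.68 = 149.32 → 149
  G: 72 + 33.04 = 105.04 → 105
  B: 113 + 8.85 = 121.85 → 122
rgb(149, 105, 122) = #95697a.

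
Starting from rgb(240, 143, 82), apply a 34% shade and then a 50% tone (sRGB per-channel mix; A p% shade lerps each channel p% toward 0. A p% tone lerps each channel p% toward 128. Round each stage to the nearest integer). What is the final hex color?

Lerp each channel 34% toward 0:
  R: 240 − 81.6 = 158.4 → 158
  G: 143 − 48.62 = 94.38 → 94
  B: 82 + 0.34×(0−82) = 82 − 27.88 = 54.12 → 54
After the shade: rgb(158, 94, 54) = #9e5e36.
A 50% tone moves each channel 50% toward 128:
  R: 158 − 15 = 143 → 143
  G: 94 + 0.5×(128−94) = 94 + 17 = 111 → 111
  B: 54 + 0.5×(128−54) = 54 + 37 = 91 → 91
rgb(143, 111, 91) = #8f6f5b.

#8f6f5b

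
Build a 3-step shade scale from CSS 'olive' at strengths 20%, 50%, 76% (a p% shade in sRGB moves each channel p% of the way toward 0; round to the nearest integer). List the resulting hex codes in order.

#666600, #404000, #1F1F00

CSS olive is rgb(128, 128, 0).
20%: (128 − 25.6 = 102.4→102, 128 − 25.6 = 102.4→102, 0→0) → #666600
50%: (128 − 64 = 64→64, 128 − 64 = 64→64, 0→0) → #404000
76%: (128 − 97.28 = 30.72→31, 128 − 97.28 = 30.72→31, 0→0) → #1F1F00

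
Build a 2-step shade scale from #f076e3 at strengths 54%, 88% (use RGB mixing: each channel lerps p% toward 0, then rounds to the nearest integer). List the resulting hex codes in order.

#f076e3 is rgb(240, 118, 227).
54%: (240 − 129.6 = 110.4→110, 118 − 63.72 = 54.28→54, 227 − 122.58 = 104.42→104) → #6e3668
88%: (240 − 211.2 = 28.8→29, 118 − 103.84 = 14.16→14, 227 − 199.76 = 27.24→27) → #1d0e1b

#6e3668, #1d0e1b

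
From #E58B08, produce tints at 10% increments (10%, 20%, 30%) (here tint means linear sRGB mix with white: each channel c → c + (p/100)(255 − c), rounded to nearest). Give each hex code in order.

#E89721, #EAA239, #EDAE52

#E58B08 is rgb(229, 139, 8).
10%: (229 + 2.6 = 231.6→232, 139 + 11.6 = 150.6→151, 8 + 24.7 = 32.7→33) → #E89721
20%: (229 + 5.2 = 234.2→234, 139 + 23.2 = 162.2→162, 8 + 49.4 = 57.4→57) → #EAA239
30%: (229 + 7.8 = 236.8→237, 139 + 34.8 = 173.8→174, 8 + 74.1 = 82.1→82) → #EDAE52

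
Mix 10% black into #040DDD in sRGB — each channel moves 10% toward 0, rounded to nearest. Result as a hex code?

#040CC7

#040DDD is rgb(4, 13, 221).
Lerp each channel 10% toward 0:
  R: 4 + 0.1×(0−4) = 4 − 0.4 = 3.6 → 4
  G: 13 + 0.1×(0−13) = 13 − 1.3 = 11.7 → 12
  B: 221 − 22.1 = 198.9 → 199
rgb(4, 12, 199) = #040CC7.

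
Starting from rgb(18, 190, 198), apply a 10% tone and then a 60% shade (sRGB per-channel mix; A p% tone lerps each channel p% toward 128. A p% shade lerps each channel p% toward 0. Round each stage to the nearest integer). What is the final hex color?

Lerp each channel 10% toward 128:
  R: 18 + 0.1×(128−18) = 18 + 11 = 29 → 29
  G: 190 + 0.1×(128−190) = 190 − 6.2 = 183.8 → 184
  B: 198 − 7 = 191 → 191
After the tone: rgb(29, 184, 191) = #1DB8BF.
A 60% shade moves each channel 60% toward 0:
  R: 29 − 17.4 = 11.6 → 12
  G: 184 + 0.6×(0−184) = 184 − 110.4 = 73.6 → 74
  B: 191 − 114.6 = 76.4 → 76
rgb(12, 74, 76) = #0C4A4C.

#0C4A4C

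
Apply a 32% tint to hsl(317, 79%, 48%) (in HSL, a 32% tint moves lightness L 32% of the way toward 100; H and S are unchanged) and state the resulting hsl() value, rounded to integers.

hsl(317, 79%, 65%)

L moves 32% from 48 toward 100: 48 + 16.64 = 64.64 → 65.
H and S are unchanged.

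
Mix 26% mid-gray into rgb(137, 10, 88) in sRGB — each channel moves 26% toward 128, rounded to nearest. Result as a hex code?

#872962

A 26% tone moves each channel 26% toward 128:
  R: 137 − 2.34 = 134.66 → 135
  G: 10 + 0.26×(128−10) = 10 + 30.68 = 40.68 → 41
  B: 88 + 0.26×(128−88) = 88 + 10.4 = 98.4 → 98
rgb(135, 41, 98) = #872962.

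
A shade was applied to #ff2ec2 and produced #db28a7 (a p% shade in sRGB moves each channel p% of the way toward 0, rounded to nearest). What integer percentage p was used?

14%

#ff2ec2 is rgb(255, 46, 194); #db28a7 is rgb(219, 40, 167).
On the R channel (widest range): 219 ≈ 255 + (p/100)(0 − 255), so p ≈ 100×(219 − 255)/(0 − 255) = -3600/-255 = 14.12.
p = 14 reproduces all three channels after rounding.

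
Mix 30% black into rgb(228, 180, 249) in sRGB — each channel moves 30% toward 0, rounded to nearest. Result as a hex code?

A 30% shade moves each channel 30% toward 0:
  R: 228 + 0.3×(0−228) = 228 − 68.4 = 159.6 → 160
  G: 180 + 0.3×(0−180) = 180 − 54 = 126 → 126
  B: 249 − 74.7 = 174.3 → 174
rgb(160, 126, 174) = #A07EAE.

#A07EAE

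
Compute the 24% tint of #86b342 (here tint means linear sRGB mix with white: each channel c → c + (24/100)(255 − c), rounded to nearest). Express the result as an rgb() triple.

rgb(163, 197, 111)

#86b342 is rgb(134, 179, 66).
A 24% tint moves each channel 24% toward 255:
  R: 134 + 29.04 = 163.04 → 163
  G: 179 + 0.24×(255−179) = 179 + 18.24 = 197.24 → 197
  B: 66 + 0.24×(255−66) = 66 + 45.36 = 111.36 → 111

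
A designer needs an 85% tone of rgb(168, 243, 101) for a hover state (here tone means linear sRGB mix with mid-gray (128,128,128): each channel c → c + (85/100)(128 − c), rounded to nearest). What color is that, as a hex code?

Per channel, c → c + 0.85(128 − c):
  R: 168 − 34 = 134 → 134
  G: 243 + 0.85×(128−243) = 243 − 97.75 = 145.25 → 145
  B: 101 + 22.95 = 123.95 → 124
rgb(134, 145, 124) = #86917C.

#86917C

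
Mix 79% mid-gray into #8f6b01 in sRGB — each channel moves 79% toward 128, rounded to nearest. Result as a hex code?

#837c65

#8f6b01 is rgb(143, 107, 1).
Per channel, c → c + 0.79(128 − c):
  R: 143 + 0.79×(128−143) = 143 − 11.85 = 131.15 → 131
  G: 107 + 16.59 = 123.59 → 124
  B: 1 + 0.79×(128−1) = 1 + 100.33 = 101.33 → 101
rgb(131, 124, 101) = #837c65.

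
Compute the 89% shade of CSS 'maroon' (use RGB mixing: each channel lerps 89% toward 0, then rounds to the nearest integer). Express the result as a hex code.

#0E0000

CSS maroon is rgb(128, 0, 0).
An 89% shade moves each channel 89% toward 0:
  R: 128 + 0.89×(0−128) = 128 − 113.92 = 14.08 → 14
  G: 0 + 0 = 0 → 0
  B: 0 + 0 = 0 → 0
rgb(14, 0, 0) = #0E0000.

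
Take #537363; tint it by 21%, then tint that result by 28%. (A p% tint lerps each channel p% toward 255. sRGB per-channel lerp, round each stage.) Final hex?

#537363 is rgb(83, 115, 99).
Per channel, c → c + 0.21(255 − c):
  R: 83 + 0.21×(255−83) = 83 + 36.12 = 119.12 → 119
  G: 115 + 0.21×(255−115) = 115 + 29.4 = 144.4 → 144
  B: 99 + 0.21×(255−99) = 99 + 32.76 = 131.76 → 132
After the tint: rgb(119, 144, 132) = #779084.
A 28% tint moves each channel 28% toward 255:
  R: 119 + 0.28×(255−119) = 119 + 38.08 = 157.08 → 157
  G: 144 + 0.28×(255−144) = 144 + 31.08 = 175.08 → 175
  B: 132 + 0.28×(255−132) = 132 + 34.44 = 166.44 → 166
rgb(157, 175, 166) = #9dafa6.

#9dafa6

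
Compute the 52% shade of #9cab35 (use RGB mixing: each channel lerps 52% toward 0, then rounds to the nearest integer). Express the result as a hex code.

#9cab35 is rgb(156, 171, 53).
Per channel, c → c + 0.52(0 − c):
  R: 156 − 81.12 = 74.88 → 75
  G: 171 − 88.92 = 82.08 → 82
  B: 53 + 0.52×(0−53) = 53 − 27.56 = 25.44 → 25
rgb(75, 82, 25) = #4b5219.

#4b5219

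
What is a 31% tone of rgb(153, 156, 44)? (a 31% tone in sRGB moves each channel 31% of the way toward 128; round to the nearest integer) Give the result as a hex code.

#919346

Lerp each channel 31% toward 128:
  R: 153 − 7.75 = 145.25 → 145
  G: 156 + 0.31×(128−156) = 156 − 8.68 = 147.32 → 147
  B: 44 + 26.04 = 70.04 → 70
rgb(145, 147, 70) = #919346.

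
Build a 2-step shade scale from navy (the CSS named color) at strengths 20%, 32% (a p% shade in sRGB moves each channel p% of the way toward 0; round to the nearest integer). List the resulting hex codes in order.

CSS navy is rgb(0, 0, 128).
20%: (0→0, 0→0, 128 − 25.6 = 102.4→102) → #000066
32%: (0→0, 0→0, 128 − 40.96 = 87.04→87) → #000057

#000066, #000057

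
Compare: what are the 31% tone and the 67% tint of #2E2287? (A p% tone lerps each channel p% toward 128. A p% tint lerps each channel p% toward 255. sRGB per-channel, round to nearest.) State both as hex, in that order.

#2E2287 is rgb(46, 34, 135).
31% tone:
  R: 46 + 25.42 = 71.42 → 71
  G: 34 + 0.31×(128−34) = 34 + 29.14 = 63.14 → 63
  B: 135 − 2.17 = 132.83 → 133
  → #473F85
67% tint:
  R: 46 + 0.67×(255−46) = 46 + 140.03 = 186.03 → 186
  G: 34 + 148.07 = 182.07 → 182
  B: 135 + 80.4 = 215.4 → 215
  → #BAB6D7

#473F85, #BAB6D7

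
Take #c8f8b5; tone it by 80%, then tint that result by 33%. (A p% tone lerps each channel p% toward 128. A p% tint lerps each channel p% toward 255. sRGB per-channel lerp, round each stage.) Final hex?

#b3bab1

#c8f8b5 is rgb(200, 248, 181).
Lerp each channel 80% toward 128:
  R: 200 + 0.8×(128−200) = 200 − 57.6 = 142.4 → 142
  G: 248 + 0.8×(128−248) = 248 − 96 = 152 → 152
  B: 181 − 42.4 = 138.6 → 139
After the tone: rgb(142, 152, 139) = #8e988b.
Per channel, c → c + 0.33(255 − c):
  R: 142 + 37.29 = 179.29 → 179
  G: 152 + 33.99 = 185.99 → 186
  B: 139 + 38.28 = 177.28 → 177
rgb(179, 186, 177) = #b3bab1.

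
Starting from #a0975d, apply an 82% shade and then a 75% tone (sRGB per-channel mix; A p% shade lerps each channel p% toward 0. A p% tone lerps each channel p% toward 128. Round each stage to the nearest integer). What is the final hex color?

#676764

#a0975d is rgb(160, 151, 93).
An 82% shade moves each channel 82% toward 0:
  R: 160 − 131.2 = 28.8 → 29
  G: 151 − 123.82 = 27.18 → 27
  B: 93 − 76.26 = 16.74 → 17
After the shade: rgb(29, 27, 17) = #1d1b11.
Lerp each channel 75% toward 128:
  R: 29 + 0.75×(128−29) = 29 + 74.25 = 103.25 → 103
  G: 27 + 75.75 = 102.75 → 103
  B: 17 + 0.75×(128−17) = 17 + 83.25 = 100.25 → 100
rgb(103, 103, 100) = #676764.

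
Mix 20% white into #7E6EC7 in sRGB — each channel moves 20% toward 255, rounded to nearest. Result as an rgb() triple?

#7E6EC7 is rgb(126, 110, 199).
Lerp each channel 20% toward 255:
  R: 126 + 25.8 = 151.8 → 152
  G: 110 + 0.2×(255−110) = 110 + 29 = 139 → 139
  B: 199 + 0.2×(255−199) = 199 + 11.2 = 210.2 → 210

rgb(152, 139, 210)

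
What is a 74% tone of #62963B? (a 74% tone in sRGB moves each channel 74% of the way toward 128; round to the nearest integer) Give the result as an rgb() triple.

#62963B is rgb(98, 150, 59).
Per channel, c → c + 0.74(128 − c):
  R: 98 + 22.2 = 120.2 → 120
  G: 150 + 0.74×(128−150) = 150 − 16.28 = 133.72 → 134
  B: 59 + 0.74×(128−59) = 59 + 51.06 = 110.06 → 110

rgb(120, 134, 110)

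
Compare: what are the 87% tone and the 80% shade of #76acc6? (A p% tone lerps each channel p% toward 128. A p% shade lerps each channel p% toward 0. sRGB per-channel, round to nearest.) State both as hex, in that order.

#7f8689, #182228

#76acc6 is rgb(118, 172, 198).
87% tone:
  R: 118 + 8.7 = 126.7 → 127
  G: 172 − 38.28 = 133.72 → 134
  B: 198 + 0.87×(128−198) = 198 − 60.9 = 137.1 → 137
  → #7f8689
80% shade:
  R: 118 − 94.4 = 23.6 → 24
  G: 172 + 0.8×(0−172) = 172 − 137.6 = 34.4 → 34
  B: 198 − 158.4 = 39.6 → 40
  → #182228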